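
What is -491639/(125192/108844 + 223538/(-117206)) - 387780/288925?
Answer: 9060556933441635431/13951489802705 ≈ 6.4943e+5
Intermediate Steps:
-491639/(125192/108844 + 223538/(-117206)) - 387780/288925 = -491639/(125192*(1/108844) + 223538*(-1/117206)) - 387780*1/288925 = -491639/(31298/27211 - 111769/58603) - 77556/57785 = -491639/(-1207189565/1594646233) - 77556/57785 = -491639*(-1594646233/1207189565) - 77556/57785 = 783990279345887/1207189565 - 77556/57785 = 9060556933441635431/13951489802705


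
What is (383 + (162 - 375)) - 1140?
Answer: -970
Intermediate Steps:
(383 + (162 - 375)) - 1140 = (383 - 213) - 1140 = 170 - 1140 = -970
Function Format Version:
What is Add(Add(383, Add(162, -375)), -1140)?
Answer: -970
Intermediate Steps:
Add(Add(383, Add(162, -375)), -1140) = Add(Add(383, -213), -1140) = Add(170, -1140) = -970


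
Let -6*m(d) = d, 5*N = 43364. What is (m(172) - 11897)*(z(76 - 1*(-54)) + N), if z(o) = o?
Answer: -1574688878/15 ≈ -1.0498e+8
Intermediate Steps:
N = 43364/5 (N = (⅕)*43364 = 43364/5 ≈ 8672.8)
m(d) = -d/6
(m(172) - 11897)*(z(76 - 1*(-54)) + N) = (-⅙*172 - 11897)*((76 - 1*(-54)) + 43364/5) = (-86/3 - 11897)*((76 + 54) + 43364/5) = -35777*(130 + 43364/5)/3 = -35777/3*44014/5 = -1574688878/15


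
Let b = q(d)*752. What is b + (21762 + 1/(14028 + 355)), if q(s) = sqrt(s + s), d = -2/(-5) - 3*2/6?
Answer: 313002847/14383 + 752*I*sqrt(30)/5 ≈ 21762.0 + 823.77*I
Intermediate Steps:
d = -3/5 (d = -2*(-1/5) - 6*1/6 = 2/5 - 1 = -3/5 ≈ -0.60000)
q(s) = sqrt(2)*sqrt(s) (q(s) = sqrt(2*s) = sqrt(2)*sqrt(s))
b = 752*I*sqrt(30)/5 (b = (sqrt(2)*sqrt(-3/5))*752 = (sqrt(2)*(I*sqrt(15)/5))*752 = (I*sqrt(30)/5)*752 = 752*I*sqrt(30)/5 ≈ 823.77*I)
b + (21762 + 1/(14028 + 355)) = 752*I*sqrt(30)/5 + (21762 + 1/(14028 + 355)) = 752*I*sqrt(30)/5 + (21762 + 1/14383) = 752*I*sqrt(30)/5 + 313002847/14383 = 313002847/14383 + 752*I*sqrt(30)/5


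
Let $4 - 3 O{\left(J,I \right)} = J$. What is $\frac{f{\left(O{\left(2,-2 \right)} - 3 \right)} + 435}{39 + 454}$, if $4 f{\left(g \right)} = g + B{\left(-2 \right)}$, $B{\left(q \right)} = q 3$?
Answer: $\frac{5195}{5916} \approx 0.87813$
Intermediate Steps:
$B{\left(q \right)} = 3 q$
$O{\left(J,I \right)} = \frac{4}{3} - \frac{J}{3}$
$f{\left(g \right)} = - \frac{3}{2} + \frac{g}{4}$ ($f{\left(g \right)} = \frac{g + 3 \left(-2\right)}{4} = \frac{g - 6}{4} = \frac{-6 + g}{4} = - \frac{3}{2} + \frac{g}{4}$)
$\frac{f{\left(O{\left(2,-2 \right)} - 3 \right)} + 435}{39 + 454} = \frac{\left(- \frac{3}{2} + \frac{\left(\frac{4}{3} - \frac{2}{3}\right) - 3}{4}\right) + 435}{39 + 454} = \frac{\left(- \frac{3}{2} + \frac{\left(\frac{4}{3} - \frac{2}{3}\right) - 3}{4}\right) + 435}{493} = \left(\left(- \frac{3}{2} + \frac{\frac{2}{3} - 3}{4}\right) + 435\right) \frac{1}{493} = \left(\left(- \frac{3}{2} + \frac{1}{4} \left(- \frac{7}{3}\right)\right) + 435\right) \frac{1}{493} = \left(\left(- \frac{3}{2} - \frac{7}{12}\right) + 435\right) \frac{1}{493} = \left(- \frac{25}{12} + 435\right) \frac{1}{493} = \frac{5195}{12} \cdot \frac{1}{493} = \frac{5195}{5916}$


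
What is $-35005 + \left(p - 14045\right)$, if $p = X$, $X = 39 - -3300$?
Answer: $-45711$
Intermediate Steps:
$X = 3339$ ($X = 39 + 3300 = 3339$)
$p = 3339$
$-35005 + \left(p - 14045\right) = -35005 + \left(3339 - 14045\right) = -35005 - 10706 = -45711$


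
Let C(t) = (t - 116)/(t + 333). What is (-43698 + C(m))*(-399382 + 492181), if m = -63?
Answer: -40551922243/10 ≈ -4.0552e+9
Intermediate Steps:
C(t) = (-116 + t)/(333 + t)
(-43698 + C(m))*(-399382 + 492181) = (-43698 + (-116 - 63)/(333 - 63))*(-399382 + 492181) = (-43698 - 179/270)*92799 = -11798639/270*92799 = -40551922243/10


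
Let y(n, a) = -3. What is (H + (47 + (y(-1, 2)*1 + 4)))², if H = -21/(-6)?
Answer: 10609/4 ≈ 2652.3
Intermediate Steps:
H = 7/2 (H = -21*(-⅙) = 7/2 ≈ 3.5000)
(H + (47 + (y(-1, 2)*1 + 4)))² = (7/2 + (47 + (-3*1 + 4)))² = (7/2 + (47 + (-3 + 4)))² = (7/2 + (47 + 1))² = (7/2 + 48)² = (103/2)² = 10609/4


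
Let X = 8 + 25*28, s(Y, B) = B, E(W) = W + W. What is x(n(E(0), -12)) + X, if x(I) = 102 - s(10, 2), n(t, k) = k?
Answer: 808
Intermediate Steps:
E(W) = 2*W
x(I) = 100 (x(I) = 102 - 1*2 = 102 - 2 = 100)
X = 708 (X = 8 + 700 = 708)
x(n(E(0), -12)) + X = 100 + 708 = 808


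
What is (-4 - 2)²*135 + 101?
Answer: 4961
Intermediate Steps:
(-4 - 2)²*135 + 101 = (-6)²*135 + 101 = 36*135 + 101 = 4860 + 101 = 4961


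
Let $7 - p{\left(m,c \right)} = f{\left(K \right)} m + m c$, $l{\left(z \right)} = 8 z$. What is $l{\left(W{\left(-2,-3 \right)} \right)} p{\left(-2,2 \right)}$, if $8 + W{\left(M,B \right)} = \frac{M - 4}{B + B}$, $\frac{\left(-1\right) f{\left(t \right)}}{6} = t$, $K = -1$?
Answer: $-1288$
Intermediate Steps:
$f{\left(t \right)} = - 6 t$
$W{\left(M,B \right)} = -8 + \frac{-4 + M}{2 B}$ ($W{\left(M,B \right)} = -8 + \frac{M - 4}{B + B} = -8 + \frac{-4 + M}{2 B}$)
$p{\left(m,c \right)} = 7 - 6 m - c m$ ($p{\left(m,c \right)} = 7 - \left(\left(-6\right) \left(-1\right) m + m c\right) = 7 - \left(6 m + c m\right) = 7 - 6 m - c m$)
$l{\left(W{\left(-2,-3 \right)} \right)} p{\left(-2,2 \right)} = 8 \frac{-4 - 2 - -48}{2 \left(-3\right)} \left(7 - -12 - 2 \left(-2\right)\right) = 8 \cdot \frac{1}{2} \left(- \frac{1}{3}\right) \left(-4 - 2 + 48\right) \left(7 + 12 + 4\right) = 8 \cdot \frac{1}{2} \left(- \frac{1}{3}\right) 42 \cdot 23 = 8 \left(-7\right) 23 = \left(-56\right) 23 = -1288$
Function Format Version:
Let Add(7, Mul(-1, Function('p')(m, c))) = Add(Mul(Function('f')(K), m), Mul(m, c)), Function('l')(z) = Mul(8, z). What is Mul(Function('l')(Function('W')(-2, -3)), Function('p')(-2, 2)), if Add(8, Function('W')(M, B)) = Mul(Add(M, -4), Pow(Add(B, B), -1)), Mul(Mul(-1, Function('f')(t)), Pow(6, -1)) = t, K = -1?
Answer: -1288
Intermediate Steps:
Function('f')(t) = Mul(-6, t)
Function('W')(M, B) = Add(-8, Mul(Rational(1, 2), Pow(B, -1), Add(-4, M))) (Function('W')(M, B) = Add(-8, Mul(Add(M, -4), Pow(Add(B, B), -1))) = Add(-8, Mul(Add(-4, M), Pow(Mul(2, B), -1))) = Add(-8, Mul(Add(-4, M), Mul(Rational(1, 2), Pow(B, -1)))) = Add(-8, Mul(Rational(1, 2), Pow(B, -1), Add(-4, M))))
Function('p')(m, c) = Add(7, Mul(-6, m), Mul(-1, c, m)) (Function('p')(m, c) = Add(7, Mul(-1, Add(Mul(Mul(-6, -1), m), Mul(m, c)))) = Add(7, Mul(-1, Add(Mul(6, m), Mul(c, m)))) = Add(7, Add(Mul(-6, m), Mul(-1, c, m))) = Add(7, Mul(-6, m), Mul(-1, c, m)))
Mul(Function('l')(Function('W')(-2, -3)), Function('p')(-2, 2)) = Mul(Mul(8, Mul(Rational(1, 2), Pow(-3, -1), Add(-4, -2, Mul(-16, -3)))), Add(7, Mul(-6, -2), Mul(-1, 2, -2))) = Mul(Mul(8, Mul(Rational(1, 2), Rational(-1, 3), Add(-4, -2, 48))), Add(7, 12, 4)) = Mul(Mul(8, Mul(Rational(1, 2), Rational(-1, 3), 42)), 23) = Mul(Mul(8, -7), 23) = Mul(-56, 23) = -1288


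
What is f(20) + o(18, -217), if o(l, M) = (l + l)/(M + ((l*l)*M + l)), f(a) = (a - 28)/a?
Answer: -141194/352535 ≈ -0.40051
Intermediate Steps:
f(a) = (-28 + a)/a
o(l, M) = 2*l/(M + l + M*l²) (o(l, M) = (2*l)/(M + (l²*M + l)) = (2*l)/(M + (M*l² + l)) = (2*l)/(M + (l + M*l²)) = (2*l)/(M + l + M*l²) = 2*l/(M + l + M*l²))
f(20) + o(18, -217) = (-28 + 20)/20 + 2*18/(-217 + 18 - 217*18²) = (1/20)*(-8) + 2*18/(-217 + 18 - 217*324) = -⅖ + 2*18/(-217 + 18 - 70308) = -⅖ + 2*18/(-70507) = -⅖ + 2*18*(-1/70507) = -⅖ - 36/70507 = -141194/352535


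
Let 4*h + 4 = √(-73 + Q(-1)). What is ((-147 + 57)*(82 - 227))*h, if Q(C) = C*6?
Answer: -13050 + 6525*I*√79/2 ≈ -13050.0 + 28998.0*I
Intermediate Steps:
Q(C) = 6*C
h = -1 + I*√79/4 (h = -1 + √(-73 + 6*(-1))/4 = -1 + √(-73 - 6)/4 = -1 + √(-79)/4 = -1 + (I*√79)/4 = -1 + I*√79/4 ≈ -1.0 + 2.222*I)
((-147 + 57)*(82 - 227))*h = ((-147 + 57)*(82 - 227))*(-1 + I*√79/4) = (-90*(-145))*(-1 + I*√79/4) = 13050*(-1 + I*√79/4) = -13050 + 6525*I*√79/2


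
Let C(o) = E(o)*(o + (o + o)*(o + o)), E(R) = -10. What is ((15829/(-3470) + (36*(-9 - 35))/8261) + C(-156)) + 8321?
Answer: -2511018234489/2605970 ≈ -9.6356e+5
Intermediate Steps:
C(o) = -40*o² - 10*o (C(o) = -10*(o + (o + o)*(o + o)) = -10*(o + (2*o)*(2*o)) = -10*(o + 4*o²) = -40*o² - 10*o)
((15829/(-3470) + (36*(-9 - 35))/8261) + C(-156)) + 8321 = ((15829/(-3470) + (36*(-9 - 35))/8261) - 10*(-156)*(1 + 4*(-156))) + 8321 = ((15829*(-1/3470) + (36*(-44))*(1/8261)) - 10*(-156)*(1 - 624)) + 8321 = ((-15829/3470 - 1584*1/8261) - 10*(-156)*(-623)) + 8321 = ((-15829/3470 - 144/751) - 971880) + 8321 = (-12387259/2605970 - 971880) + 8321 = -2532702510859/2605970 + 8321 = -2511018234489/2605970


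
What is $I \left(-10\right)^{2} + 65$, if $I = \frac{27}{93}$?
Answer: $\frac{2915}{31} \approx 94.032$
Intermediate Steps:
$I = \frac{9}{31}$ ($I = 27 \cdot \frac{1}{93} = \frac{9}{31} \approx 0.29032$)
$I \left(-10\right)^{2} + 65 = \frac{9 \left(-10\right)^{2}}{31} + 65 = \frac{9}{31} \cdot 100 + 65 = \frac{900}{31} + 65 = \frac{2915}{31}$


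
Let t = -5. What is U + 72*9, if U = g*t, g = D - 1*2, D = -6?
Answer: 688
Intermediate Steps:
g = -8 (g = -6 - 1*2 = -6 - 2 = -8)
U = 40 (U = -8*(-5) = 40)
U + 72*9 = 40 + 72*9 = 40 + 648 = 688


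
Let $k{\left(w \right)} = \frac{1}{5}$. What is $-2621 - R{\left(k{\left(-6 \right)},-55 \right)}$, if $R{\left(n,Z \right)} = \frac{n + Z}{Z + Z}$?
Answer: $- \frac{720912}{275} \approx -2621.5$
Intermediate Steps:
$k{\left(w \right)} = \frac{1}{5}$
$R{\left(n,Z \right)} = \frac{Z + n}{2 Z}$
$-2621 - R{\left(k{\left(-6 \right)},-55 \right)} = -2621 - \frac{-55 + \frac{1}{5}}{2 \left(-55\right)} = -2621 - \frac{1}{2} \left(- \frac{1}{55}\right) \left(- \frac{274}{5}\right) = -2621 - \frac{137}{275} = - \frac{720912}{275}$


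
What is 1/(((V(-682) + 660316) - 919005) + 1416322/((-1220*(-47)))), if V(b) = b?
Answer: -28670/7435458409 ≈ -3.8559e-6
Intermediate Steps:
1/(((V(-682) + 660316) - 919005) + 1416322/((-1220*(-47)))) = 1/(((-682 + 660316) - 919005) + 1416322/((-1220*(-47)))) = 1/((659634 - 919005) + 1416322/57340) = 1/(-259371 + 1416322*(1/57340)) = 1/(-259371 + 708161/28670) = 1/(-7435458409/28670) = -28670/7435458409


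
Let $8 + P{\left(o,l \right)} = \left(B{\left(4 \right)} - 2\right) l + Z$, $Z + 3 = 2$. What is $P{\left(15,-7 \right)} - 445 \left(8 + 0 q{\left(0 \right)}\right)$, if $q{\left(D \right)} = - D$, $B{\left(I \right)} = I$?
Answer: $-3583$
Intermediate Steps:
$Z = -1$ ($Z = -3 + 2 = -1$)
$P{\left(o,l \right)} = -9 + 2 l$ ($P{\left(o,l \right)} = -8 + \left(\left(4 - 2\right) l - 1\right) = -8 + \left(2 l - 1\right) = -8 + \left(-1 + 2 l\right) = -9 + 2 l$)
$P{\left(15,-7 \right)} - 445 \left(8 + 0 q{\left(0 \right)}\right) = \left(-9 + 2 \left(-7\right)\right) - 445 \left(8 + 0 \left(\left(-1\right) 0\right)\right) = \left(-9 - 14\right) - 445 \left(8 + 0 \cdot 0\right) = -23 - 445 \left(8 + 0\right) = -23 - 3560 = -3583$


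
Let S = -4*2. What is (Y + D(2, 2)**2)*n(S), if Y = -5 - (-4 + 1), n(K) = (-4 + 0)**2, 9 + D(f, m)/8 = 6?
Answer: 9184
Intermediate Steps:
D(f, m) = -24 (D(f, m) = -72 + 8*6 = -72 + 48 = -24)
S = -8
n(K) = 16 (n(K) = (-4)**2 = 16)
Y = -2 (Y = -5 - 1*(-3) = -5 + 3 = -2)
(Y + D(2, 2)**2)*n(S) = (-2 + (-24)**2)*16 = (-2 + 576)*16 = 574*16 = 9184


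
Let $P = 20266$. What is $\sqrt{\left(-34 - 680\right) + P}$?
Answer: $4 \sqrt{1222} \approx 139.83$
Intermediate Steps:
$\sqrt{\left(-34 - 680\right) + P} = \sqrt{\left(-34 - 680\right) + 20266} = \sqrt{-714 + 20266} = \sqrt{19552} = 4 \sqrt{1222}$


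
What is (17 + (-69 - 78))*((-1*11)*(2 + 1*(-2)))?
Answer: 0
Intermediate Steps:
(17 + (-69 - 78))*((-1*11)*(2 + 1*(-2))) = (17 - 147)*(-11*(2 - 2)) = -(-1430)*0 = -130*0 = 0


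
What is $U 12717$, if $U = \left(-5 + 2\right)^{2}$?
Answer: $114453$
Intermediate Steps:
$U = 9$ ($U = \left(-3\right)^{2} = 9$)
$U 12717 = 9 \cdot 12717 = 114453$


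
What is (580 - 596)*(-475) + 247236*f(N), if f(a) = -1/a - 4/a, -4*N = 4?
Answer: 1243780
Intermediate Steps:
N = -1 (N = -¼*4 = -1)
f(a) = -5/a
(580 - 596)*(-475) + 247236*f(N) = (580 - 596)*(-475) + 247236*(-5/(-1)) = -16*(-475) + 247236*(-5*(-1)) = 7600 + 247236*5 = 7600 + 1236180 = 1243780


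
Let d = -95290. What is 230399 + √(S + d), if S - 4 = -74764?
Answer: 230399 + 5*I*√6802 ≈ 2.304e+5 + 412.37*I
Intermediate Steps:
S = -74760 (S = 4 - 74764 = -74760)
230399 + √(S + d) = 230399 + √(-74760 - 95290) = 230399 + √(-170050) = 230399 + 5*I*√6802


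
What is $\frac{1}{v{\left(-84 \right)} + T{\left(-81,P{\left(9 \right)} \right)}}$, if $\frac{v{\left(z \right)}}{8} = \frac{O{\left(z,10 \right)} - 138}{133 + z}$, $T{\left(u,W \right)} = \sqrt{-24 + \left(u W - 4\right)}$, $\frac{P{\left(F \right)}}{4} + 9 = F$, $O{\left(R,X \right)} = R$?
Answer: $- \frac{21756}{805351} - \frac{2401 i \sqrt{7}}{1610702} \approx -0.027014 - 0.0039439 i$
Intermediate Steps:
$P{\left(F \right)} = -36 + 4 F$
$T{\left(u,W \right)} = \sqrt{-28 + W u}$ ($T{\left(u,W \right)} = \sqrt{-24 + \left(W u - 4\right)} = \sqrt{-24 + \left(-4 + W u\right)} = \sqrt{-28 + W u}$)
$v{\left(z \right)} = \frac{8 \left(-138 + z\right)}{133 + z}$ ($v{\left(z \right)} = 8 \frac{z - 138}{133 + z} = 8 \frac{-138 + z}{133 + z} = \frac{8 \left(-138 + z\right)}{133 + z}$)
$\frac{1}{v{\left(-84 \right)} + T{\left(-81,P{\left(9 \right)} \right)}} = \frac{1}{\frac{8 \left(-138 - 84\right)}{133 - 84} + \sqrt{-28 + \left(-36 + 4 \cdot 9\right) \left(-81\right)}} = \frac{1}{8 \cdot \frac{1}{49} \left(-222\right) + \sqrt{-28 + \left(-36 + 36\right) \left(-81\right)}} = \frac{1}{8 \cdot \frac{1}{49} \left(-222\right) + \sqrt{-28 + 0 \left(-81\right)}} = \frac{1}{- \frac{1776}{49} + \sqrt{-28 + 0}} = \frac{1}{- \frac{1776}{49} + \sqrt{-28}} = \frac{1}{- \frac{1776}{49} + 2 i \sqrt{7}}$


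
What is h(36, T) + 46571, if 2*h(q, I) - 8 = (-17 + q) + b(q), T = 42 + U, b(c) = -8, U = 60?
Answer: 93161/2 ≈ 46581.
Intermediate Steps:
T = 102 (T = 42 + 60 = 102)
h(q, I) = -17/2 + q/2 (h(q, I) = 4 + ((-17 + q) - 8)/2 = 4 + (-25 + q)/2 = 4 + (-25/2 + q/2) = -17/2 + q/2)
h(36, T) + 46571 = (-17/2 + (½)*36) + 46571 = (-17/2 + 18) + 46571 = 19/2 + 46571 = 93161/2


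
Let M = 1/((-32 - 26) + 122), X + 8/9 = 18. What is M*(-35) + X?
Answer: 9541/576 ≈ 16.564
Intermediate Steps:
X = 154/9 (X = -8/9 + 18 = 154/9 ≈ 17.111)
M = 1/64 (M = 1/(-58 + 122) = 1/64 ≈ 0.015625)
M*(-35) + X = (1/64)*(-35) + 154/9 = -35/64 + 154/9 = 9541/576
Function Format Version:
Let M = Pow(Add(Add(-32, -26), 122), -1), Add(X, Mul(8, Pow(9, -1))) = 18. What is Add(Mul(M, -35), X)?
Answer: Rational(9541, 576) ≈ 16.564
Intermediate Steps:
X = Rational(154, 9) (X = Add(Rational(-8, 9), 18) = Rational(154, 9) ≈ 17.111)
M = Rational(1, 64) (M = Pow(Add(-58, 122), -1) = Pow(64, -1) = Rational(1, 64) ≈ 0.015625)
Add(Mul(M, -35), X) = Add(Mul(Rational(1, 64), -35), Rational(154, 9)) = Add(Rational(-35, 64), Rational(154, 9)) = Rational(9541, 576)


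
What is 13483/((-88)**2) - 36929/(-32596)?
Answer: 181367511/63105856 ≈ 2.8740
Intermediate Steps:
13483/((-88)**2) - 36929/(-32596) = 13483/7744 - 36929*(-1/32596) = 13483*(1/7744) + 36929/32596 = 13483/7744 + 36929/32596 = 181367511/63105856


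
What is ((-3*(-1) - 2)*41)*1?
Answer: 41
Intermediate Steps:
((-3*(-1) - 2)*41)*1 = ((3 - 2)*41)*1 = (1*41)*1 = 41*1 = 41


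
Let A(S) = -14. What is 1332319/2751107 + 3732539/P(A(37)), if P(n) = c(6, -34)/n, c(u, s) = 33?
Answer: -143760554422895/90786531 ≈ -1.5835e+6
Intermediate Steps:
P(n) = 33/n
1332319/2751107 + 3732539/P(A(37)) = 1332319/2751107 + 3732539/((33/(-14))) = 1332319*(1/2751107) + 3732539/((33*(-1/14))) = 1332319/2751107 + 3732539/(-33/14) = 1332319/2751107 + 3732539*(-14/33) = 1332319/2751107 - 52255546/33 = -143760554422895/90786531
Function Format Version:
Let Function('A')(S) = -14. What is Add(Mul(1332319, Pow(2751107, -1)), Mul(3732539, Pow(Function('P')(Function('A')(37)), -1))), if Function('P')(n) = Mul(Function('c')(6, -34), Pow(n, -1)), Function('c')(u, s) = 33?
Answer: Rational(-143760554422895, 90786531) ≈ -1.5835e+6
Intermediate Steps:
Function('P')(n) = Mul(33, Pow(n, -1))
Add(Mul(1332319, Pow(2751107, -1)), Mul(3732539, Pow(Function('P')(Function('A')(37)), -1))) = Add(Mul(1332319, Pow(2751107, -1)), Mul(3732539, Pow(Mul(33, Pow(-14, -1)), -1))) = Add(Mul(1332319, Rational(1, 2751107)), Mul(3732539, Pow(Mul(33, Rational(-1, 14)), -1))) = Add(Rational(1332319, 2751107), Mul(3732539, Pow(Rational(-33, 14), -1))) = Add(Rational(1332319, 2751107), Mul(3732539, Rational(-14, 33))) = Add(Rational(1332319, 2751107), Rational(-52255546, 33)) = Rational(-143760554422895, 90786531)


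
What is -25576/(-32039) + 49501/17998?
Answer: 88968669/25071214 ≈ 3.5486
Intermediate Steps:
-25576/(-32039) + 49501/17998 = -25576*(-1/32039) + 49501*(1/17998) = 1112/1393 + 49501/17998 = 88968669/25071214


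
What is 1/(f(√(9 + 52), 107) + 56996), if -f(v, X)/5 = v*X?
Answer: 56996/3231084291 + 535*√61/3231084291 ≈ 1.8933e-5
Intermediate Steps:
f(v, X) = -5*X*v (f(v, X) = -5*v*X = -5*X*v)
1/(f(√(9 + 52), 107) + 56996) = 1/(-5*107*√(9 + 52) + 56996) = 1/(-5*107*√61 + 56996) = 1/(-535*√61 + 56996) = 1/(56996 - 535*√61)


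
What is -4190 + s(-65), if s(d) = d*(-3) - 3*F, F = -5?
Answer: -3980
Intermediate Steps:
s(d) = 15 - 3*d (s(d) = d*(-3) - 3*(-5) = -3*d + 15 = 15 - 3*d)
-4190 + s(-65) = -4190 + (15 - 3*(-65)) = -4190 + (15 + 195) = -4190 + 210 = -3980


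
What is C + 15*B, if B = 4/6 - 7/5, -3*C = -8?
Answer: -25/3 ≈ -8.3333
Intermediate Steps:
C = 8/3 (C = -⅓*(-8) = 8/3 ≈ 2.6667)
B = -11/15 (B = 4*(⅙) - 7*⅕ = ⅔ - 7/5 = -11/15 ≈ -0.73333)
C + 15*B = 8/3 + 15*(-11/15) = 8/3 - 11 = -25/3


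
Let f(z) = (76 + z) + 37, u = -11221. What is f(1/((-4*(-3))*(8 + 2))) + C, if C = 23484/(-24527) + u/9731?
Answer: 3176185373437/28640668440 ≈ 110.90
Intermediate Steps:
C = -503740271/238672237 (C = 23484/(-24527) - 11221/9731 = 23484*(-1/24527) - 11221*1/9731 = -23484/24527 - 11221/9731 = -503740271/238672237 ≈ -2.1106)
f(z) = 113 + z
f(1/((-4*(-3))*(8 + 2))) + C = (113 + 1/((-4*(-3))*(8 + 2))) - 503740271/238672237 = (113 + 1/(12*10)) - 503740271/238672237 = (113 + 1/120) - 503740271/238672237 = 13561/120 - 503740271/238672237 = 3176185373437/28640668440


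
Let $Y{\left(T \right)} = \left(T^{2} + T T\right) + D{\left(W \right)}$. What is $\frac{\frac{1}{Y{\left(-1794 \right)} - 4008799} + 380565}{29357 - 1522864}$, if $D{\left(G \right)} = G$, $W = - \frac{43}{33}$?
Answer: $- \frac{30493290476823}{119669288505562} \approx -0.25481$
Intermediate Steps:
$W = - \frac{43}{33}$ ($W = \left(-43\right) \frac{1}{33} = - \frac{43}{33} \approx -1.303$)
$Y{\left(T \right)} = - \frac{43}{33} + 2 T^{2}$ ($Y{\left(T \right)} = \left(T^{2} + T T\right) - \frac{43}{33} = \left(T^{2} + T^{2}\right) - \frac{43}{33} = 2 T^{2} - \frac{43}{33} = - \frac{43}{33} + 2 T^{2}$)
$\frac{\frac{1}{Y{\left(-1794 \right)} - 4008799} + 380565}{29357 - 1522864} = \frac{\frac{1}{\left(- \frac{43}{33} + 2 \left(-1794\right)^{2}\right) - 4008799} + 380565}{29357 - 1522864} = \frac{\frac{1}{\left(- \frac{43}{33} + 2 \cdot 3218436\right) - 4008799} + 380565}{-1493507} = \left(\frac{1}{\left(- \frac{43}{33} + 6436872\right) - 4008799} + 380565\right) \left(- \frac{1}{1493507}\right) = \left(\frac{1}{\frac{212416733}{33} - 4008799} + 380565\right) \left(- \frac{1}{1493507}\right) = \left(\frac{1}{\frac{80126366}{33}} + 380565\right) \left(- \frac{1}{1493507}\right) = \left(\frac{33}{80126366} + 380565\right) \left(- \frac{1}{1493507}\right) = \frac{30493290476823}{80126366} \left(- \frac{1}{1493507}\right) = - \frac{30493290476823}{119669288505562}$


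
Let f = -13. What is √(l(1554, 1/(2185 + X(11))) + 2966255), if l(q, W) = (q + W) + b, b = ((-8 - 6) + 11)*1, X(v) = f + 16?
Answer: √3551977062363/1094 ≈ 1722.7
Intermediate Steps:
X(v) = 3 (X(v) = -13 + 16 = 3)
b = -3 (b = (-14 + 11)*1 = -3*1 = -3)
l(q, W) = -3 + W + q (l(q, W) = (q + W) - 3 = (W + q) - 3 = -3 + W + q)
√(l(1554, 1/(2185 + X(11))) + 2966255) = √((-3 + 1/(2185 + 3) + 1554) + 2966255) = √((-3 + 1/2188 + 1554) + 2966255) = √(3393589/2188 + 2966255) = √(6493559529/2188) = √3551977062363/1094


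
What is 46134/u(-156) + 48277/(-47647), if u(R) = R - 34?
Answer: -1103659664/4526465 ≈ -243.82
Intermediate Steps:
u(R) = -34 + R
46134/u(-156) + 48277/(-47647) = 46134/(-34 - 156) + 48277/(-47647) = 46134/(-190) + 48277*(-1/47647) = 46134*(-1/190) - 48277/47647 = -23067/95 - 48277/47647 = -1103659664/4526465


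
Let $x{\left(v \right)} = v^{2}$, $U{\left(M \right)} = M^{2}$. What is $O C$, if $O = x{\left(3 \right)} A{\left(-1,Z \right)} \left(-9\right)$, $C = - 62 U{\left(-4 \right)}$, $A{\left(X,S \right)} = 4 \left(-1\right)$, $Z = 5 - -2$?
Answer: $-321408$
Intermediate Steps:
$Z = 7$ ($Z = 5 + 2 = 7$)
$A{\left(X,S \right)} = -4$
$C = -992$ ($C = - 62 \left(-4\right)^{2} = \left(-62\right) 16 = -992$)
$O = 324$ ($O = 3^{2} \left(-4\right) \left(-9\right) = 9 \left(-4\right) \left(-9\right) = \left(-36\right) \left(-9\right) = 324$)
$O C = 324 \left(-992\right) = -321408$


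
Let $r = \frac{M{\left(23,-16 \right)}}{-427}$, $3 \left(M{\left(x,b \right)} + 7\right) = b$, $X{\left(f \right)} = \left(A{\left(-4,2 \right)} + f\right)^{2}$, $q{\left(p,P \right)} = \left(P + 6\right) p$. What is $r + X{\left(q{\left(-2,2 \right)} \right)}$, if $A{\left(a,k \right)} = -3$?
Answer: $\frac{462478}{1281} \approx 361.03$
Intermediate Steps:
$q{\left(p,P \right)} = p \left(6 + P\right)$ ($q{\left(p,P \right)} = \left(6 + P\right) p = p \left(6 + P\right)$)
$X{\left(f \right)} = \left(-3 + f\right)^{2}$
$M{\left(x,b \right)} = -7 + \frac{b}{3}$
$r = \frac{37}{1281}$ ($r = \frac{-7 + \frac{1}{3} \left(-16\right)}{-427} = \left(-7 - \frac{16}{3}\right) \left(- \frac{1}{427}\right) = \left(- \frac{37}{3}\right) \left(- \frac{1}{427}\right) = \frac{37}{1281} \approx 0.028884$)
$r + X{\left(q{\left(-2,2 \right)} \right)} = \frac{37}{1281} + \left(-3 - 2 \left(6 + 2\right)\right)^{2} = \frac{37}{1281} + \left(-3 - 16\right)^{2} = \frac{37}{1281} + \left(-19\right)^{2} = \frac{37}{1281} + 361 = \frac{462478}{1281}$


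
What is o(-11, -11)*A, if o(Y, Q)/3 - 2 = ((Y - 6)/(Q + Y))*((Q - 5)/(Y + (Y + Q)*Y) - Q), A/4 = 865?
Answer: 91843970/847 ≈ 1.0843e+5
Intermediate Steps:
A = 3460 (A = 4*865 = 3460)
o(Y, Q) = 6 + 3*(-6 + Y)*(-Q + (-5 + Q)/(Y + Y*(Q + Y)))/(Q + Y) (o(Y, Q) = 6 + 3*(((Y - 6)/(Q + Y))*((Q - 5)/(Y + (Y + Q)*Y) - Q)) = 6 + 3*(((-6 + Y)/(Q + Y))*((-5 + Q)/(Y + (Q + Y)*Y) - Q)) = 6 + 3*(((-6 + Y)/(Q + Y))*((-5 + Q)/(Y + Y*(Q + Y)) - Q)) = 6 + 3*(((-6 + Y)/(Q + Y))*(-Q + (-5 + Q)/(Y + Y*(Q + Y)))) = 6 + 3*((-6 + Y)*(-Q + (-5 + Q)/(Y + Y*(Q + Y)))/(Q + Y)) = 6 + 3*(-6 + Y)*(-Q + (-5 + Q)/(Y + Y*(Q + Y)))/(Q + Y))
o(-11, -11)*A = (3*(30 - 6*(-11) - 5*(-11) + 2*(-11)**2 + 2*(-11)**3 - 1*(-11)*(-11)**3 - 1*(-11)**2*(-11)**2 + 8*(-11)*(-11)**2 + 9*(-11)*(-11) + 9*(-11)*(-11)**2)/(-11*(-11 - 11 + (-11)**2 + (-11)**2 + 2*(-11)*(-11))))*3460 = (3*(-1/11)*(30 + 66 + 55 + 2*121 + 2*(-1331) - 1*(-11)*(-1331) - 1*121*121 + 8*(-11)*121 + 1089 + 9*(-11)*121)/(-11 - 11 + 121 + 121 + 242))*3460 = (3*(-1/11)*(30 + 66 + 55 + 242 - 2662 - 14641 - 14641 - 10648 + 1089 - 11979)/462)*3460 = (3*(-1/11)*(1/462)*(-53089))*3460 = (53089/1694)*3460 = 91843970/847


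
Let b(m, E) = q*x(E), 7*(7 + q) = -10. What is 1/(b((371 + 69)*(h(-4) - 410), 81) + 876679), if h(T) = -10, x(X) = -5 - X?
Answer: 7/6141827 ≈ 1.1397e-6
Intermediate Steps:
q = -59/7 (q = -7 + (⅐)*(-10) = -7 - 10/7 = -59/7 ≈ -8.4286)
b(m, E) = 295/7 + 59*E/7 (b(m, E) = -59*(-5 - E)/7 = 295/7 + 59*E/7)
1/(b((371 + 69)*(h(-4) - 410), 81) + 876679) = 1/((295/7 + (59/7)*81) + 876679) = 1/((295/7 + 4779/7) + 876679) = 1/(5074/7 + 876679) = 1/(6141827/7) = 7/6141827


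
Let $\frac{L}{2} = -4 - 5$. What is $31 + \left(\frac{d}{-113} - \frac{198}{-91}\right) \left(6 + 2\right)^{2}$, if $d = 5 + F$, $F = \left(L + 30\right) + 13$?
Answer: $\frac{1575989}{10283} \approx 153.26$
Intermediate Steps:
$L = -18$ ($L = 2 \left(-4 - 5\right) = 2 \left(-9\right) = -18$)
$F = 25$ ($F = \left(-18 + 30\right) + 13 = 12 + 13 = 25$)
$d = 30$ ($d = 5 + 25 = 30$)
$31 + \left(\frac{d}{-113} - \frac{198}{-91}\right) \left(6 + 2\right)^{2} = 31 + \left(\frac{30}{-113} - \frac{198}{-91}\right) \left(6 + 2\right)^{2} = 31 + \left(30 \left(- \frac{1}{113}\right) - - \frac{198}{91}\right) 8^{2} = 31 + \left(- \frac{30}{113} + \frac{198}{91}\right) 64 = 31 + \frac{19644}{10283} \cdot 64 = 31 + \frac{1257216}{10283} = \frac{1575989}{10283}$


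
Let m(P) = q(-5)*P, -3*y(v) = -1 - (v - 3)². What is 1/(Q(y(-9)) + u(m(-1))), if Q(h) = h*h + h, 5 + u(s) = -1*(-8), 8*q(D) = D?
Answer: 9/21487 ≈ 0.00041886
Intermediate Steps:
q(D) = D/8
y(v) = ⅓ + (-3 + v)²/3 (y(v) = -(-1 - (v - 3)²)/3 = -(-1 - (-3 + v)²)/3 = ⅓ + (-3 + v)²/3)
m(P) = -5*P/8 (m(P) = ((⅛)*(-5))*P = -5*P/8)
u(s) = 3 (u(s) = -5 - 1*(-8) = -5 + 8 = 3)
Q(h) = h + h² (Q(h) = h² + h = h + h²)
1/(Q(y(-9)) + u(m(-1))) = 1/((⅓ + (-3 - 9)²/3)*(1 + (⅓ + (-3 - 9)²/3)) + 3) = 1/((⅓ + (⅓)*(-12)²)*(1 + (⅓ + (⅓)*(-12)²)) + 3) = 1/((⅓ + (⅓)*144)*(1 + (⅓ + (⅓)*144)) + 3) = 1/((⅓ + 48)*(1 + (⅓ + 48)) + 3) = 1/(145*(1 + 145/3)/3 + 3) = 1/((145/3)*(148/3) + 3) = 1/(21460/9 + 3) = 1/(21487/9) = 9/21487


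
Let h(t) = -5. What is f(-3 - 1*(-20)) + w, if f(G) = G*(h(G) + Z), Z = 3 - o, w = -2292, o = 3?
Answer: -2377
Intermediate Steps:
Z = 0 (Z = 3 - 1*3 = 3 - 3 = 0)
f(G) = -5*G (f(G) = G*(-5 + 0) = G*(-5) = -5*G)
f(-3 - 1*(-20)) + w = -5*(-3 - 1*(-20)) - 2292 = -5*(-3 + 20) - 2292 = -5*17 - 2292 = -85 - 2292 = -2377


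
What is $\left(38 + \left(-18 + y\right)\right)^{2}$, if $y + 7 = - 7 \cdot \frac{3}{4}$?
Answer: $\frac{961}{16} \approx 60.063$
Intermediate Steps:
$y = - \frac{49}{4}$ ($y = -7 - 7 \cdot \frac{3}{4} = -7 - 7 \cdot 3 \cdot \frac{1}{4} = -7 - \frac{21}{4} = - \frac{49}{4} \approx -12.25$)
$\left(38 + \left(-18 + y\right)\right)^{2} = \left(38 - \frac{121}{4}\right)^{2} = \left(\frac{31}{4}\right)^{2} = \frac{961}{16}$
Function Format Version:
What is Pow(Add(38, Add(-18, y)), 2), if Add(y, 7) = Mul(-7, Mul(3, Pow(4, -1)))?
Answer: Rational(961, 16) ≈ 60.063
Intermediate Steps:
y = Rational(-49, 4) (y = Add(-7, Mul(-7, Mul(3, Pow(4, -1)))) = Add(-7, Mul(-7, Mul(3, Rational(1, 4)))) = Add(-7, Mul(-7, Rational(3, 4))) = Add(-7, Rational(-21, 4)) = Rational(-49, 4) ≈ -12.250)
Pow(Add(38, Add(-18, y)), 2) = Pow(Add(38, Add(-18, Rational(-49, 4))), 2) = Pow(Add(38, Rational(-121, 4)), 2) = Pow(Rational(31, 4), 2) = Rational(961, 16)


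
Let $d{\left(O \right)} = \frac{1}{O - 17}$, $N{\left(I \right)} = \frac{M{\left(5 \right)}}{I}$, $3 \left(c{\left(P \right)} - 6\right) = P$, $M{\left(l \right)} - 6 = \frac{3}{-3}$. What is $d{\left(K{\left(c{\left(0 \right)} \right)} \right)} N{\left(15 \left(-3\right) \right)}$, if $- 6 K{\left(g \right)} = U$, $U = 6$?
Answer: $\frac{1}{162} \approx 0.0061728$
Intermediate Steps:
$M{\left(l \right)} = 5$ ($M{\left(l \right)} = 6 + \frac{3}{-3} = 6 + 3 \left(- \frac{1}{3}\right) = 6 - 1 = 5$)
$c{\left(P \right)} = 6 + \frac{P}{3}$
$K{\left(g \right)} = -1$ ($K{\left(g \right)} = \left(- \frac{1}{6}\right) 6 = -1$)
$N{\left(I \right)} = \frac{5}{I}$
$d{\left(O \right)} = \frac{1}{-17 + O}$ ($d{\left(O \right)} = \frac{1}{O - 17} = \frac{1}{-17 + O}$)
$d{\left(K{\left(c{\left(0 \right)} \right)} \right)} N{\left(15 \left(-3\right) \right)} = \frac{5 \frac{1}{15 \left(-3\right)}}{-17 - 1} = \frac{5 \frac{1}{-45}}{-18} = - \frac{5 \left(- \frac{1}{45}\right)}{18} = \left(- \frac{1}{18}\right) \left(- \frac{1}{9}\right) = \frac{1}{162}$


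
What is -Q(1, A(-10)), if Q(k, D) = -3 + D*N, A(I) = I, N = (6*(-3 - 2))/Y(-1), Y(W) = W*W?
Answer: -297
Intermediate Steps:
Y(W) = W²
N = -30 (N = (6*(-3 - 2))/((-1)²) = (6*(-5))/1 = -30*1 = -30)
Q(k, D) = -3 - 30*D (Q(k, D) = -3 + D*(-30) = -3 - 30*D)
-Q(1, A(-10)) = -(-3 - 30*(-10)) = -(-3 + 300) = -1*297 = -297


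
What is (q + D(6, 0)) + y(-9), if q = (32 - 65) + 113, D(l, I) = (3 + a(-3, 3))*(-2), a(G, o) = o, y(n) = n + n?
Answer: 50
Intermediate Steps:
y(n) = 2*n
D(l, I) = -12 (D(l, I) = (3 + 3)*(-2) = 6*(-2) = -12)
q = 80 (q = -33 + 113 = 80)
(q + D(6, 0)) + y(-9) = (80 - 12) + 2*(-9) = 68 - 18 = 50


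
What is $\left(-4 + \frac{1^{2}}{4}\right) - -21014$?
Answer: $\frac{84041}{4} \approx 21010.0$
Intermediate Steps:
$\left(-4 + \frac{1^{2}}{4}\right) - -21014 = \left(-4 + \frac{1}{4} \cdot 1\right) + 21014 = \left(-4 + \frac{1}{4}\right) + 21014 = - \frac{15}{4} + 21014 = \frac{84041}{4}$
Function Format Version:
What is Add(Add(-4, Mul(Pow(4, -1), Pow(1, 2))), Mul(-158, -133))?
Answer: Rational(84041, 4) ≈ 21010.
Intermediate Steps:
Add(Add(-4, Mul(Pow(4, -1), Pow(1, 2))), Mul(-158, -133)) = Add(Add(-4, Mul(Rational(1, 4), 1)), 21014) = Add(Add(-4, Rational(1, 4)), 21014) = Add(Rational(-15, 4), 21014) = Rational(84041, 4)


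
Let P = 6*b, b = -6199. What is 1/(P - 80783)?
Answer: -1/117977 ≈ -8.4762e-6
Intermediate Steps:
P = -37194 (P = 6*(-6199) = -37194)
1/(P - 80783) = 1/(-37194 - 80783) = 1/(-117977) = -1/117977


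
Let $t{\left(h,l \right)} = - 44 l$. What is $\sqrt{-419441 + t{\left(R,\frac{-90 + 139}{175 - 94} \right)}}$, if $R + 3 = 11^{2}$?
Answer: $\frac{i \sqrt{33976877}}{9} \approx 647.66 i$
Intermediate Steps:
$R = 118$ ($R = -3 + 11^{2} = -3 + 121 = 118$)
$\sqrt{-419441 + t{\left(R,\frac{-90 + 139}{175 - 94} \right)}} = \sqrt{-419441 - 44 \frac{-90 + 139}{175 - 94}} = \sqrt{-419441 - 44 \cdot \frac{49}{81}} = \sqrt{-419441 - 44 \cdot 49 \cdot \frac{1}{81}} = \sqrt{-419441 - \frac{2156}{81}} = \sqrt{- \frac{33976877}{81}} = \frac{i \sqrt{33976877}}{9}$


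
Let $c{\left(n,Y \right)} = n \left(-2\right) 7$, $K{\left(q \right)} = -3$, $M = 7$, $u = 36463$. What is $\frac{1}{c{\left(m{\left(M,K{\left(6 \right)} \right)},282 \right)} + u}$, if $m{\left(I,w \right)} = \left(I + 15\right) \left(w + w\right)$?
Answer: $\frac{1}{38311} \approx 2.6102 \cdot 10^{-5}$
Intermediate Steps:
$m{\left(I,w \right)} = 2 w \left(15 + I\right)$ ($m{\left(I,w \right)} = \left(15 + I\right) 2 w = 2 w \left(15 + I\right)$)
$c{\left(n,Y \right)} = - 14 n$ ($c{\left(n,Y \right)} = - 2 n 7 = - 14 n$)
$\frac{1}{c{\left(m{\left(M,K{\left(6 \right)} \right)},282 \right)} + u} = \frac{1}{- 14 \cdot 2 \left(-3\right) \left(15 + 7\right) + 36463} = \frac{1}{- 14 \cdot 2 \left(-3\right) 22 + 36463} = \frac{1}{\left(-14\right) \left(-132\right) + 36463} = \frac{1}{1848 + 36463} = \frac{1}{38311}$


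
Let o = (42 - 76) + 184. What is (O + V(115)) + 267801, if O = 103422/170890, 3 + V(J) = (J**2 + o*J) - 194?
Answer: 25469411866/85445 ≈ 2.9808e+5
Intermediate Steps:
o = 150 (o = -34 + 184 = 150)
V(J) = -197 + J**2 + 150*J (V(J) = -3 + ((J**2 + 150*J) - 194) = -3 + (-194 + J**2 + 150*J) = -197 + J**2 + 150*J)
O = 51711/85445 (O = 103422*(1/170890) = 51711/85445 ≈ 0.60520)
(O + V(115)) + 267801 = (51711/85445 + (-197 + 115**2 + 150*115)) + 267801 = (51711/85445 + (-197 + 13225 + 17250)) + 267801 = (51711/85445 + 30278) + 267801 = 2587155421/85445 + 267801 = 25469411866/85445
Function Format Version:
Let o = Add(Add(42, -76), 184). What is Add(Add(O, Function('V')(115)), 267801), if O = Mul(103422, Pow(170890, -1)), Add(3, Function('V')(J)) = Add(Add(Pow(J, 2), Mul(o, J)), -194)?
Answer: Rational(25469411866, 85445) ≈ 2.9808e+5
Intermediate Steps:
o = 150 (o = Add(-34, 184) = 150)
Function('V')(J) = Add(-197, Pow(J, 2), Mul(150, J)) (Function('V')(J) = Add(-3, Add(Add(Pow(J, 2), Mul(150, J)), -194)) = Add(-3, Add(-194, Pow(J, 2), Mul(150, J))) = Add(-197, Pow(J, 2), Mul(150, J)))
O = Rational(51711, 85445) (O = Mul(103422, Rational(1, 170890)) = Rational(51711, 85445) ≈ 0.60520)
Add(Add(O, Function('V')(115)), 267801) = Add(Add(Rational(51711, 85445), Add(-197, Pow(115, 2), Mul(150, 115))), 267801) = Add(Add(Rational(51711, 85445), Add(-197, 13225, 17250)), 267801) = Add(Add(Rational(51711, 85445), 30278), 267801) = Add(Rational(2587155421, 85445), 267801) = Rational(25469411866, 85445)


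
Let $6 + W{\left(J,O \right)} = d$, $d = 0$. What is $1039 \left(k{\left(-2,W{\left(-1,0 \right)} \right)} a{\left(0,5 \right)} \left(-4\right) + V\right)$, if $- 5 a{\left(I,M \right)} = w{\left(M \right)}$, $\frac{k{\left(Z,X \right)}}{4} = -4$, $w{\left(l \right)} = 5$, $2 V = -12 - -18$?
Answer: $-63379$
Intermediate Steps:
$W{\left(J,O \right)} = -6$ ($W{\left(J,O \right)} = -6 + 0 = -6$)
$V = 3$ ($V = \frac{-12 - -18}{2} = \frac{-12 + 18}{2} = \frac{1}{2} \cdot 6 = 3$)
$k{\left(Z,X \right)} = -16$ ($k{\left(Z,X \right)} = 4 \left(-4\right) = -16$)
$a{\left(I,M \right)} = -1$ ($a{\left(I,M \right)} = \left(- \frac{1}{5}\right) 5 = -1$)
$1039 \left(k{\left(-2,W{\left(-1,0 \right)} \right)} a{\left(0,5 \right)} \left(-4\right) + V\right) = 1039 \left(\left(-16\right) \left(-1\right) \left(-4\right) + 3\right) = 1039 \left(16 \left(-4\right) + 3\right) = 1039 \left(-64 + 3\right) = 1039 \left(-61\right) = -63379$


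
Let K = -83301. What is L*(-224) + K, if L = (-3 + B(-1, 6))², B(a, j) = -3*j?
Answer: -182085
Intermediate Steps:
L = 441 (L = (-3 - 3*6)² = (-3 - 18)² = (-21)² = 441)
L*(-224) + K = 441*(-224) - 83301 = -98784 - 83301 = -182085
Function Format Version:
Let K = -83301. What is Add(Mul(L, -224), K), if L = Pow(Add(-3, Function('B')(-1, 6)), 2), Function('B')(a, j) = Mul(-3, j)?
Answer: -182085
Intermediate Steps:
L = 441 (L = Pow(Add(-3, Mul(-3, 6)), 2) = Pow(Add(-3, -18), 2) = Pow(-21, 2) = 441)
Add(Mul(L, -224), K) = Add(Mul(441, -224), -83301) = Add(-98784, -83301) = -182085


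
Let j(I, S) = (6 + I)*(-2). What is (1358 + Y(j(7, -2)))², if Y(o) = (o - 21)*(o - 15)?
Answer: 10791225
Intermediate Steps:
j(I, S) = -12 - 2*I
Y(o) = (-21 + o)*(-15 + o)
(1358 + Y(j(7, -2)))² = (1358 + (315 + (-12 - 2*7)² - 36*(-12 - 2*7)))² = (1358 + (315 + (-12 - 14)² - 36*(-12 - 14)))² = (1358 + (315 + (-26)² - 36*(-26)))² = (1358 + (315 + 676 + 936))² = (1358 + 1927)² = 3285² = 10791225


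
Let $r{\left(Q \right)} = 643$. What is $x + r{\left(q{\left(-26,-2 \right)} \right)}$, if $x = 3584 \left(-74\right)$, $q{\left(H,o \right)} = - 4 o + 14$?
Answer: $-264573$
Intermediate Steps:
$q{\left(H,o \right)} = 14 - 4 o$
$x = -265216$
$x + r{\left(q{\left(-26,-2 \right)} \right)} = -265216 + 643 = -264573$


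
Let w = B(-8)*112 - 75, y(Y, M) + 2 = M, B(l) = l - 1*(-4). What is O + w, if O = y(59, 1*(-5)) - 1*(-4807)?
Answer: 4277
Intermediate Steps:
B(l) = 4 + l (B(l) = l + 4 = 4 + l)
y(Y, M) = -2 + M
w = -523 (w = (4 - 8)*112 - 75 = -4*112 - 75 = -448 - 75 = -523)
O = 4800 (O = (-2 + 1*(-5)) - 1*(-4807) = (-2 - 5) + 4807 = -7 + 4807 = 4800)
O + w = 4800 - 523 = 4277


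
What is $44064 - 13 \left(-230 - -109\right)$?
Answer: $45637$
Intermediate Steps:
$44064 - 13 \left(-230 - -109\right) = 44064 - 13 \left(-230 + 109\right) = 44064 - -1573 = 44064 + 1573 = 45637$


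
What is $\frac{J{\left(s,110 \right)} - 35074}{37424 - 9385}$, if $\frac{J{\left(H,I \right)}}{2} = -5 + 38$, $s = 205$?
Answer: $- \frac{35008}{28039} \approx -1.2485$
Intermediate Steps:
$J{\left(H,I \right)} = 66$ ($J{\left(H,I \right)} = 2 \left(-5 + 38\right) = 2 \cdot 33 = 66$)
$\frac{J{\left(s,110 \right)} - 35074}{37424 - 9385} = \frac{66 - 35074}{37424 - 9385} = - \frac{35008}{28039}$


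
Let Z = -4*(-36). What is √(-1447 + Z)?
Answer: I*√1303 ≈ 36.097*I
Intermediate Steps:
Z = 144
√(-1447 + Z) = √(-1447 + 144) = √(-1303) = I*√1303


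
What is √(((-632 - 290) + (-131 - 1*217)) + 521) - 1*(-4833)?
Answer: 4833 + I*√749 ≈ 4833.0 + 27.368*I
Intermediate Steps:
√(((-632 - 290) + (-131 - 1*217)) + 521) - 1*(-4833) = √((-922 + (-131 - 217)) + 521) + 4833 = √((-922 - 348) + 521) + 4833 = √(-1270 + 521) + 4833 = √(-749) + 4833 = I*√749 + 4833 = 4833 + I*√749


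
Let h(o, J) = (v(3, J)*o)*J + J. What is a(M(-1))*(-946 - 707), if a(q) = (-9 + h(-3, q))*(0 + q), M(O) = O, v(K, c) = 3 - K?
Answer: -16530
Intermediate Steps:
h(o, J) = J (h(o, J) = ((3 - 1*3)*o)*J + J = ((3 - 3)*o)*J + J = (0*o)*J + J = 0*J + J = 0 + J = J)
a(q) = q*(-9 + q) (a(q) = (-9 + q)*(0 + q) = (-9 + q)*q = q*(-9 + q))
a(M(-1))*(-946 - 707) = (-(-9 - 1))*(-946 - 707) = -1*(-10)*(-1653) = 10*(-1653) = -16530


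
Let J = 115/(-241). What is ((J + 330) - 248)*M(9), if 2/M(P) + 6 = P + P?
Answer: 6549/482 ≈ 13.587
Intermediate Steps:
M(P) = 2/(-6 + 2*P) (M(P) = 2/(-6 + (P + P)) = 2/(-6 + 2*P))
J = -115/241 (J = 115*(-1/241) = -115/241 ≈ -0.47718)
((J + 330) - 248)*M(9) = ((-115/241 + 330) - 248)/(-3 + 9) = (79415/241 - 248)/6 = (19647/241)*(1/6) = 6549/482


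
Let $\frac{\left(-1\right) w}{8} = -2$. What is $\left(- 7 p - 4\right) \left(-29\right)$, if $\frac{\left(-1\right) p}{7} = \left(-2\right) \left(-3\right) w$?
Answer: $-136300$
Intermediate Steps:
$w = 16$ ($w = \left(-8\right) \left(-2\right) = 16$)
$p = -672$ ($p = - 7 \left(-2\right) \left(-3\right) 16 = - 7 \cdot 6 \cdot 16 = \left(-7\right) 96 = -672$)
$\left(- 7 p - 4\right) \left(-29\right) = \left(\left(-7\right) \left(-672\right) - 4\right) \left(-29\right) = \left(4704 - 4\right) \left(-29\right) = 4700 \left(-29\right) = -136300$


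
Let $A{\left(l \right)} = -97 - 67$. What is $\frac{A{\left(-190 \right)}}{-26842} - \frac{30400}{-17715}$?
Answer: $\frac{81890206}{47550603} \approx 1.7222$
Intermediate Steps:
$A{\left(l \right)} = -164$ ($A{\left(l \right)} = -97 - 67 = -164$)
$\frac{A{\left(-190 \right)}}{-26842} - \frac{30400}{-17715} = - \frac{164}{-26842} - \frac{30400}{-17715} = \left(-164\right) \left(- \frac{1}{26842}\right) - - \frac{6080}{3543} = \frac{82}{13421} + \frac{6080}{3543} = \frac{81890206}{47550603}$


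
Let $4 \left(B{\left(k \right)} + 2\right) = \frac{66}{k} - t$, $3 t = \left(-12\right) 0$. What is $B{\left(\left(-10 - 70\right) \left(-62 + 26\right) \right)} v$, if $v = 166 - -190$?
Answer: $- \frac{340781}{480} \approx -709.96$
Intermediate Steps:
$t = 0$ ($t = \frac{\left(-12\right) 0}{3} = \frac{1}{3} \cdot 0 = 0$)
$B{\left(k \right)} = -2 + \frac{33}{2 k}$ ($B{\left(k \right)} = -2 + \frac{\frac{66}{k} - 0}{4} = -2 + \frac{\frac{66}{k} + 0}{4} = -2 + \frac{66 \frac{1}{k}}{4} = -2 + \frac{33}{2 k}$)
$v = 356$ ($v = 166 + 190 = 356$)
$B{\left(\left(-10 - 70\right) \left(-62 + 26\right) \right)} v = \left(-2 + \frac{33}{2 \left(-10 - 70\right) \left(-62 + 26\right)}\right) 356 = \left(-2 + \frac{33}{2 \left(\left(-80\right) \left(-36\right)\right)}\right) 356 = \left(-2 + \frac{33}{2 \cdot 2880}\right) 356 = \left(-2 + \frac{33}{2} \cdot \frac{1}{2880}\right) 356 = \left(-2 + \frac{11}{1920}\right) 356 = \left(- \frac{3829}{1920}\right) 356 = - \frac{340781}{480}$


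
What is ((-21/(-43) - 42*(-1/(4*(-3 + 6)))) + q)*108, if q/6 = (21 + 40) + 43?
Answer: 2916378/43 ≈ 67823.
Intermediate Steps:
q = 624 (q = 6*((21 + 40) + 43) = 6*(61 + 43) = 6*104 = 624)
((-21/(-43) - 42*(-1/(4*(-3 + 6)))) + q)*108 = ((-21/(-43) - 42*(-1/(4*(-3 + 6)))) + 624)*108 = ((-21*(-1/43) - 42/(3*(-4))) + 624)*108 = ((21/43 - 42/(-12)) + 624)*108 = ((21/43 - 42*(-1/12)) + 624)*108 = ((21/43 + 7/2) + 624)*108 = (343/86 + 624)*108 = (54007/86)*108 = 2916378/43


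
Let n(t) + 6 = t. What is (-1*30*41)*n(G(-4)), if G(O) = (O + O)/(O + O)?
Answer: 6150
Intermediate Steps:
G(O) = 1 (G(O) = (2*O)/((2*O)) = (2*O)*(1/(2*O)) = 1)
n(t) = -6 + t
(-1*30*41)*n(G(-4)) = (-1*30*41)*(-6 + 1) = -30*41*(-5) = -1230*(-5) = 6150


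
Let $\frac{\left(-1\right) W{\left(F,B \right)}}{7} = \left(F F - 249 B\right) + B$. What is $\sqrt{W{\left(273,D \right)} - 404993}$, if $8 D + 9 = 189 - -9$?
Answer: $i \sqrt{885683} \approx 941.11 i$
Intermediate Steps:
$D = \frac{189}{8}$ ($D = - \frac{9}{8} + \frac{189 - -9}{8} = - \frac{9}{8} + \frac{189 + 9}{8} = - \frac{9}{8} + \frac{1}{8} \cdot 198 = - \frac{9}{8} + \frac{99}{4} = \frac{189}{8} \approx 23.625$)
$W{\left(F,B \right)} = - 7 F^{2} + 1736 B$ ($W{\left(F,B \right)} = - 7 \left(\left(F F - 249 B\right) + B\right) = - 7 \left(\left(F^{2} - 249 B\right) + B\right) = - 7 \left(F^{2} - 248 B\right) = - 7 F^{2} + 1736 B$)
$\sqrt{W{\left(273,D \right)} - 404993} = \sqrt{\left(- 7 \cdot 273^{2} + 1736 \cdot \frac{189}{8}\right) - 404993} = \sqrt{\left(\left(-7\right) 74529 + 41013\right) - 404993} = \sqrt{\left(-521703 + 41013\right) - 404993} = \sqrt{-480690 - 404993} = \sqrt{-885683} = i \sqrt{885683}$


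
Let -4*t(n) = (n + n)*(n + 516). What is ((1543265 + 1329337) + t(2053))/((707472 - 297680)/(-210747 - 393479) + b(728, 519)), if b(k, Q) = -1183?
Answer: -142309422311/715209150 ≈ -198.98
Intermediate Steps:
t(n) = -n*(516 + n)/2 (t(n) = -(n + n)*(n + 516)/4 = -2*n*(516 + n)/4 = -n*(516 + n)/2)
((1543265 + 1329337) + t(2053))/((707472 - 297680)/(-210747 - 393479) + b(728, 519)) = ((1543265 + 1329337) - 1/2*2053*(516 + 2053))/((707472 - 297680)/(-210747 - 393479) - 1183) = (2872602 - 1/2*2053*2569)/(409792/(-604226) - 1183) = (2872602 - 5274157/2)/(409792*(-1/604226) - 1183) = 471047/(2*(-204896/302113 - 1183)) = 471047/(2*(-357604575/302113)) = (471047/2)*(-302113/357604575) = -142309422311/715209150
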